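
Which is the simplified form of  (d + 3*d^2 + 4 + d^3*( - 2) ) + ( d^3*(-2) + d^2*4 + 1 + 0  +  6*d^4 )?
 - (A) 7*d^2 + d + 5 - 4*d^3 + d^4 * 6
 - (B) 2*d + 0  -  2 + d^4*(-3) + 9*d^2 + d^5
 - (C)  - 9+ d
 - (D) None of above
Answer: A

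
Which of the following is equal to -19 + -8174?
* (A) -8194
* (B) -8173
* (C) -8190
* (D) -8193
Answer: D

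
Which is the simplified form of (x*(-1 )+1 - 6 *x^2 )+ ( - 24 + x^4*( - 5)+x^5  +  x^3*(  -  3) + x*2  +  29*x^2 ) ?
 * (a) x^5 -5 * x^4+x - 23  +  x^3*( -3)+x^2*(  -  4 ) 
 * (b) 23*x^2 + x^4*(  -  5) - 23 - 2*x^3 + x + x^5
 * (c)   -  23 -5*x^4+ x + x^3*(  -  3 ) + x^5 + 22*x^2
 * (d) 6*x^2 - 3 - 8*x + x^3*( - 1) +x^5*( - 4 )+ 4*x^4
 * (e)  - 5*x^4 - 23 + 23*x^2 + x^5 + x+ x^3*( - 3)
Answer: e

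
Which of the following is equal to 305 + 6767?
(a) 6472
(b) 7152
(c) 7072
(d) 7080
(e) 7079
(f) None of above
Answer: c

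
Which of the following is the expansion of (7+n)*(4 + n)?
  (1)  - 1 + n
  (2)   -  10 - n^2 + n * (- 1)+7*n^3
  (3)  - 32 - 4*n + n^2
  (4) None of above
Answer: 4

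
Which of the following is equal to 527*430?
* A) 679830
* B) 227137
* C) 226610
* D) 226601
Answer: C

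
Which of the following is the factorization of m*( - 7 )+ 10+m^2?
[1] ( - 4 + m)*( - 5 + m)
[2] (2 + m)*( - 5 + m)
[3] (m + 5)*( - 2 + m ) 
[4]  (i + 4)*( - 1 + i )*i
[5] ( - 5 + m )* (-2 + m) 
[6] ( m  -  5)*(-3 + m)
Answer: 5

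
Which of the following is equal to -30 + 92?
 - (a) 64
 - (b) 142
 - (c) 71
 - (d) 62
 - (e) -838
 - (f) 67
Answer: d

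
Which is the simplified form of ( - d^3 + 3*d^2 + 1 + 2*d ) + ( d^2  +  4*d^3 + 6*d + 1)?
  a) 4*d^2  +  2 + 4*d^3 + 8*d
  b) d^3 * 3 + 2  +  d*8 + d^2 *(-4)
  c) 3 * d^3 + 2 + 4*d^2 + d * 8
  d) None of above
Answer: c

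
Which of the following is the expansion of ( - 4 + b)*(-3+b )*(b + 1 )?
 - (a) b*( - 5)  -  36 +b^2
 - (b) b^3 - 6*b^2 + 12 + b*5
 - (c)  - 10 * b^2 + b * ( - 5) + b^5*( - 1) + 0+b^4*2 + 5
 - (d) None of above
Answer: b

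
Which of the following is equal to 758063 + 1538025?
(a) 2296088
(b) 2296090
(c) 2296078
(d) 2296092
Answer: a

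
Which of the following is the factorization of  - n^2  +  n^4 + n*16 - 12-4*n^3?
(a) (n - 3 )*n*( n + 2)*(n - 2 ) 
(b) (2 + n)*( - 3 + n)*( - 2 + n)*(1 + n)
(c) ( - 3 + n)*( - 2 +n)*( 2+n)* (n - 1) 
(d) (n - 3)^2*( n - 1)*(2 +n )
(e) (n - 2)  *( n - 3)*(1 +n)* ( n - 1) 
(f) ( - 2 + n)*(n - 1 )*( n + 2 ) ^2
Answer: c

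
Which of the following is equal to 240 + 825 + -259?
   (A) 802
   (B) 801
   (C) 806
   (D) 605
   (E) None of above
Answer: C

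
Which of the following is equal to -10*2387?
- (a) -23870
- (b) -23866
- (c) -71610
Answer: a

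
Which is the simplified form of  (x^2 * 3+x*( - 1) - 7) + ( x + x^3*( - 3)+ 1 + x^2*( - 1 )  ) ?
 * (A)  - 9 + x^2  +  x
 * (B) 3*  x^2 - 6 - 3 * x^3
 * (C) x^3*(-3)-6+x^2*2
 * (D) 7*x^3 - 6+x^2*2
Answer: C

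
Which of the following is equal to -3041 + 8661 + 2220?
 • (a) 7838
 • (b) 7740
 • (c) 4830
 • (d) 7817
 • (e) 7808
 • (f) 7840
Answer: f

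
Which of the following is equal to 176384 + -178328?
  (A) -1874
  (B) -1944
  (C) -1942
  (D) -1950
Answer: B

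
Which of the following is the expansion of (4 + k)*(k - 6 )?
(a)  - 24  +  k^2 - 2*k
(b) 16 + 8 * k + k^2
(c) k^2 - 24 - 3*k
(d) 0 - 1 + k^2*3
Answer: a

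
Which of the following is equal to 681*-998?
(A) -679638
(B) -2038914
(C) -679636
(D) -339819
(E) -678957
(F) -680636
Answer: A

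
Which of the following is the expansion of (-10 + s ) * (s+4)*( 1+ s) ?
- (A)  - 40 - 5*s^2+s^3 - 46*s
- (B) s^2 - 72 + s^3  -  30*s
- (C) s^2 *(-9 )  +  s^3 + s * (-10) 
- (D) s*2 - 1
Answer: A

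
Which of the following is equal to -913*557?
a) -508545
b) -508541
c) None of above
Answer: b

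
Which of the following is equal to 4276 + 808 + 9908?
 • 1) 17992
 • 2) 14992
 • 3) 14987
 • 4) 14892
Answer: 2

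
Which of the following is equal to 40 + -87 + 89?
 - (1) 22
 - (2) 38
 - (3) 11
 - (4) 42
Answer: 4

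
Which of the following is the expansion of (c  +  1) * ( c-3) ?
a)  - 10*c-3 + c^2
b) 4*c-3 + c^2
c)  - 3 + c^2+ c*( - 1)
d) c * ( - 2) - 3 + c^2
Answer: d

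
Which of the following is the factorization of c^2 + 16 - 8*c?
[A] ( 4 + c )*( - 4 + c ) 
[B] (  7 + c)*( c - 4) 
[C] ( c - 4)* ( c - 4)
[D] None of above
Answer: C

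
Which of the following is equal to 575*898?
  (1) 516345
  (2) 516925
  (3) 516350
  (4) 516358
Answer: 3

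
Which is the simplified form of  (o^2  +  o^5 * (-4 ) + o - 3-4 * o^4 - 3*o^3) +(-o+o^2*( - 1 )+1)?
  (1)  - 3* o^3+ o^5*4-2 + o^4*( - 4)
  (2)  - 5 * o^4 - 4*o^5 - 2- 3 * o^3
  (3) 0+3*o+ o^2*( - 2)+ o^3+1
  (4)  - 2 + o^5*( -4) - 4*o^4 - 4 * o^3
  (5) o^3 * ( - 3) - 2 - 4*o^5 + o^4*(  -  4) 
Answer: 5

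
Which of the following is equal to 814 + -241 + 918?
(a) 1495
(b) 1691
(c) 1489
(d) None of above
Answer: d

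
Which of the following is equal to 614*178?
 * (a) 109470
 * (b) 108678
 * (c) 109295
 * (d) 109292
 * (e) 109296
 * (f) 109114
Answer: d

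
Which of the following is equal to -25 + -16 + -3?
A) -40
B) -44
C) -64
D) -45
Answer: B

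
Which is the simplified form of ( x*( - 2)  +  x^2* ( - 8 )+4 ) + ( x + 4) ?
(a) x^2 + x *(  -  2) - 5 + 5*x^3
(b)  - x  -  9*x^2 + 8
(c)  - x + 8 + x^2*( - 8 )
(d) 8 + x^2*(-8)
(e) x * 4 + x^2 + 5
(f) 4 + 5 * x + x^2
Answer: c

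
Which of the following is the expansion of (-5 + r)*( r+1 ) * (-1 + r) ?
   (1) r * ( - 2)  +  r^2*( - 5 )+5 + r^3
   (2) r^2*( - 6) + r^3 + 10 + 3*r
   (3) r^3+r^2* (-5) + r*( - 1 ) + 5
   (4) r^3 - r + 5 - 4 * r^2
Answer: 3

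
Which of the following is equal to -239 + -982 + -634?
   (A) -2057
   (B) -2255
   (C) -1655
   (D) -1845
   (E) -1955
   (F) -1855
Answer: F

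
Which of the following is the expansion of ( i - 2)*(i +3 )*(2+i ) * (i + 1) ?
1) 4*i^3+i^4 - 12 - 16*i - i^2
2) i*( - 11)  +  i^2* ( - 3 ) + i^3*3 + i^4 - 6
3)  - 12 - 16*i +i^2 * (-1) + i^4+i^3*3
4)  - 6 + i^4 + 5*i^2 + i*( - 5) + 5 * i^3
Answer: 1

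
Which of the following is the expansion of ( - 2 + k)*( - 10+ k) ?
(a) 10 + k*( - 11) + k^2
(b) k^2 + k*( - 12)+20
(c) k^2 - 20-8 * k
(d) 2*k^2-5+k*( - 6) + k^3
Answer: b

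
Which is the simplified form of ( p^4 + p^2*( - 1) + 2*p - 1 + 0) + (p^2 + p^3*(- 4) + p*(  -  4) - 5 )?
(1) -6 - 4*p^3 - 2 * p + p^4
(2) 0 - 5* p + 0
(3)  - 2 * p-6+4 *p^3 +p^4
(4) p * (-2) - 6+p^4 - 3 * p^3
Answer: 1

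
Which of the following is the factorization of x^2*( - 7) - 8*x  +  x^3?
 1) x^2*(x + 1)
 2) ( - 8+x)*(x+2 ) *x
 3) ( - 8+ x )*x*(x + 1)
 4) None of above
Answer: 3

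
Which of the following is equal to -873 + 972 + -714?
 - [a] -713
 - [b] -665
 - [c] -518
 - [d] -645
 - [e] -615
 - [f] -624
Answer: e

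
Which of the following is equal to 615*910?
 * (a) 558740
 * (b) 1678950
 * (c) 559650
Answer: c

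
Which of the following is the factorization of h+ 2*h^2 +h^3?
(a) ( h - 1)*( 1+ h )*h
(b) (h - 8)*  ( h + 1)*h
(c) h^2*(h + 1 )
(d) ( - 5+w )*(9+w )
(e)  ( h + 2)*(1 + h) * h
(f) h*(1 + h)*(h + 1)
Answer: f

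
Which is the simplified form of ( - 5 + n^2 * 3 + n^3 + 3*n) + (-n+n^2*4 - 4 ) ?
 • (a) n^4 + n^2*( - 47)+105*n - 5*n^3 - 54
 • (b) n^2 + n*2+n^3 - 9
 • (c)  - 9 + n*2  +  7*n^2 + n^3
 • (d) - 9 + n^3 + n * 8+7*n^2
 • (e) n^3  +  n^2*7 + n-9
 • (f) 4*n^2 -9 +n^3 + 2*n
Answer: c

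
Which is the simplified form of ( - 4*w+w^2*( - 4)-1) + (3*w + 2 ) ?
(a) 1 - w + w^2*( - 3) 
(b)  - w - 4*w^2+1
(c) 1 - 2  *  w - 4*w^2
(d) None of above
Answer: b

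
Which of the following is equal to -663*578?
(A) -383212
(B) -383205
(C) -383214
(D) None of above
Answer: C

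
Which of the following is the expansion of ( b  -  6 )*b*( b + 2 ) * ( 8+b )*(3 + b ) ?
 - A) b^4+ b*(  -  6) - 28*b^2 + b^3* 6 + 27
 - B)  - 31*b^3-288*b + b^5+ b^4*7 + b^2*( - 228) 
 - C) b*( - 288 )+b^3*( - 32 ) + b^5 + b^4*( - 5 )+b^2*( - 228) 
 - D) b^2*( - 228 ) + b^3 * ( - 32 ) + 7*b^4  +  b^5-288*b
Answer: D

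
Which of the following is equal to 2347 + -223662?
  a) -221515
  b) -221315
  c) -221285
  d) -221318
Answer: b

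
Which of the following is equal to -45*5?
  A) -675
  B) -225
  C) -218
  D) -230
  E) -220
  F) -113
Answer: B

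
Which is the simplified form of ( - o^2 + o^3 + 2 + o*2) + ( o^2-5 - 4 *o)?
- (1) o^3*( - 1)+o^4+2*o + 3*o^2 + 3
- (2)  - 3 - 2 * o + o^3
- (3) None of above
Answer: 2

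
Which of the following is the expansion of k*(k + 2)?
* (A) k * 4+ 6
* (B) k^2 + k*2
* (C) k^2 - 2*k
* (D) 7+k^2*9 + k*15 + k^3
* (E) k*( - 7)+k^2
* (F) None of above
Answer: B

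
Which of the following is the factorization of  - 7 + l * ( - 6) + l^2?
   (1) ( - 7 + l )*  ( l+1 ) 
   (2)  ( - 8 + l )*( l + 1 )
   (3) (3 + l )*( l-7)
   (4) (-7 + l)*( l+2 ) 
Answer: 1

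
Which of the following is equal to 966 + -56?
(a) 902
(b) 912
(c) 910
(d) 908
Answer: c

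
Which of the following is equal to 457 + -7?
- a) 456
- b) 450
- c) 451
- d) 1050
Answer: b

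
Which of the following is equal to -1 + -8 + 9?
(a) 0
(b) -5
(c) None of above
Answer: a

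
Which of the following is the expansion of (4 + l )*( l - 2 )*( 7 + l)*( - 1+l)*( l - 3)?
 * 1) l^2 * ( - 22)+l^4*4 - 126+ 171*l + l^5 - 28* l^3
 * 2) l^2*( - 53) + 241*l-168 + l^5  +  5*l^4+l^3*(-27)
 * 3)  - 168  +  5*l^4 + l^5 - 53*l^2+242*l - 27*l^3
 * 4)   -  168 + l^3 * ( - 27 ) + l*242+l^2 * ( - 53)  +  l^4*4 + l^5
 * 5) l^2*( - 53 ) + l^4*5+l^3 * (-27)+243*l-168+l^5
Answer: 3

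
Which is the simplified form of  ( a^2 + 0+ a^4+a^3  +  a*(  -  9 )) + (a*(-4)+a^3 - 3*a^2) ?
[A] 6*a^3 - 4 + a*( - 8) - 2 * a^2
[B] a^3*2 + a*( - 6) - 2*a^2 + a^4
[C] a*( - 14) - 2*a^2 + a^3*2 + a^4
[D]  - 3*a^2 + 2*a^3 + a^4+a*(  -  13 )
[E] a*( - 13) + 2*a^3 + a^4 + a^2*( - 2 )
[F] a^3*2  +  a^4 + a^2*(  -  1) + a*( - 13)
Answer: E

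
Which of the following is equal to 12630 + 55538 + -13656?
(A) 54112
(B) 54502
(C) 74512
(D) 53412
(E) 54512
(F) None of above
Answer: E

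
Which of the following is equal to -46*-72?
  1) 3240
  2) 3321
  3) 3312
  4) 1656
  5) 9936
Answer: 3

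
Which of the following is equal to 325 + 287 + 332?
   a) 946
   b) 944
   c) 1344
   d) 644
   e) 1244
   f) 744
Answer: b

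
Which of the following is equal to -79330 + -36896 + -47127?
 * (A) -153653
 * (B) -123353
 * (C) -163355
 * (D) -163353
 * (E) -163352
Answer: D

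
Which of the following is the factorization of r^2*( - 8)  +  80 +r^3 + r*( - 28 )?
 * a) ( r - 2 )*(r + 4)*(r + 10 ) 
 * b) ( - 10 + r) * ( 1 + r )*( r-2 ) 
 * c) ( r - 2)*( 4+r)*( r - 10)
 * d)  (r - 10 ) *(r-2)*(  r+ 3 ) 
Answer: c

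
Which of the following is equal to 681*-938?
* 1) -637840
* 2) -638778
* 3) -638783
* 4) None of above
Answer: 2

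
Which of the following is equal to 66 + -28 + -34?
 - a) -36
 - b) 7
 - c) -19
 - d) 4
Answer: d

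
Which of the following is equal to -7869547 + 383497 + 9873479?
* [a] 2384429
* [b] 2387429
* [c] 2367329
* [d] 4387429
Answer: b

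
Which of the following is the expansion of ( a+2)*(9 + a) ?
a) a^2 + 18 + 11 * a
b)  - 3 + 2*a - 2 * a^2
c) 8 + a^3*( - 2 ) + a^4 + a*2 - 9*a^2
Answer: a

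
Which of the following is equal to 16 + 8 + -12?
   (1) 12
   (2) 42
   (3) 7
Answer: 1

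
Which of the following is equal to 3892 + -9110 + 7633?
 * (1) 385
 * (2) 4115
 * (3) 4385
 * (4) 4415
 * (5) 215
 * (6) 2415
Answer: 6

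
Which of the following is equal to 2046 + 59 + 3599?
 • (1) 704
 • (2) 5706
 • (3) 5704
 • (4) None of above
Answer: 3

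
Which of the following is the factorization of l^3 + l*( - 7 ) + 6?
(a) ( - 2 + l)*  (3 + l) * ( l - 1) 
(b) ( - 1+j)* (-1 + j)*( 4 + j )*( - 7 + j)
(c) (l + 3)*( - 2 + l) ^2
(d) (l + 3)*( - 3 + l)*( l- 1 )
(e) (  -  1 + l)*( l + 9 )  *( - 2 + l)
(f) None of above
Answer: a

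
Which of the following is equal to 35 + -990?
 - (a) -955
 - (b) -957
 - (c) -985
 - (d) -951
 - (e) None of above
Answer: a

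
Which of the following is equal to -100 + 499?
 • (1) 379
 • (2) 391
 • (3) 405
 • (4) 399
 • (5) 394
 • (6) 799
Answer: 4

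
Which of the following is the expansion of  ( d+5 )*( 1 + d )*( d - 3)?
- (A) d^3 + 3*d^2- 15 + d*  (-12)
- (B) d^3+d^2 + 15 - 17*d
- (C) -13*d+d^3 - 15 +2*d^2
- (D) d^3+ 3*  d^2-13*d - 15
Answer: D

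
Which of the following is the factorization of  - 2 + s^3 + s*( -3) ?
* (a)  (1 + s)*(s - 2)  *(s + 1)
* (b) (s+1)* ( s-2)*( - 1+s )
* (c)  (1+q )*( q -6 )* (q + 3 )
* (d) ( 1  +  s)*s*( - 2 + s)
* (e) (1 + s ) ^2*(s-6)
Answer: a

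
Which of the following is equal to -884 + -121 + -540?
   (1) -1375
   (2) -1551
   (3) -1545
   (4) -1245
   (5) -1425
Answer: 3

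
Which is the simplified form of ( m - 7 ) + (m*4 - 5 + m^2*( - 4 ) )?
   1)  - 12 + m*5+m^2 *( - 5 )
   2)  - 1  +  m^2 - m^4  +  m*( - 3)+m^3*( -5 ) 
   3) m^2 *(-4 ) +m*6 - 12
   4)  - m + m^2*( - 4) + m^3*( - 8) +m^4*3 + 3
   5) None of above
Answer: 5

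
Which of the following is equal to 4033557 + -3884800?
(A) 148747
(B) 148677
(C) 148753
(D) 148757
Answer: D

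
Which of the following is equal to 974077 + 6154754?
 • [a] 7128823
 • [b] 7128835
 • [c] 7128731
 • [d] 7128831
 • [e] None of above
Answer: d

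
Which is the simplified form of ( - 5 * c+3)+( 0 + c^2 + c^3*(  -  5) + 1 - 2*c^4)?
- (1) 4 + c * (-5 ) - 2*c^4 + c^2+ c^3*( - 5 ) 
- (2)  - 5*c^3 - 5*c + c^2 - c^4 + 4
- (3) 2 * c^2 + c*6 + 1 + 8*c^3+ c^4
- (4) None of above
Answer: 1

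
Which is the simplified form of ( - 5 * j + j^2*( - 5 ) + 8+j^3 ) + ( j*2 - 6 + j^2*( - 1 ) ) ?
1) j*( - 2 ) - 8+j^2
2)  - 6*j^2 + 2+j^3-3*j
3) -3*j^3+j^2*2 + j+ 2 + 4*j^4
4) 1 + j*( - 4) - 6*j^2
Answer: 2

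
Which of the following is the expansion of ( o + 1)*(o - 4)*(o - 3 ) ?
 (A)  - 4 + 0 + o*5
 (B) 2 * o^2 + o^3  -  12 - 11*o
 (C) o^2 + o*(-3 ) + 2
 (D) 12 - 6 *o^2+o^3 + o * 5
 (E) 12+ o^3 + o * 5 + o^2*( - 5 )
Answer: D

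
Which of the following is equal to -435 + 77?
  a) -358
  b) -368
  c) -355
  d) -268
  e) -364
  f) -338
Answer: a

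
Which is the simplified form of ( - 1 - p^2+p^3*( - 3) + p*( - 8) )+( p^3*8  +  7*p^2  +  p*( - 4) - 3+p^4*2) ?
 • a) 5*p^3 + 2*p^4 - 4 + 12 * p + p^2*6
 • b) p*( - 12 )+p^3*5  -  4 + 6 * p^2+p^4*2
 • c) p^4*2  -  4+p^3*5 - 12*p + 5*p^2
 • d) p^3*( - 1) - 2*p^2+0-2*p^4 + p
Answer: b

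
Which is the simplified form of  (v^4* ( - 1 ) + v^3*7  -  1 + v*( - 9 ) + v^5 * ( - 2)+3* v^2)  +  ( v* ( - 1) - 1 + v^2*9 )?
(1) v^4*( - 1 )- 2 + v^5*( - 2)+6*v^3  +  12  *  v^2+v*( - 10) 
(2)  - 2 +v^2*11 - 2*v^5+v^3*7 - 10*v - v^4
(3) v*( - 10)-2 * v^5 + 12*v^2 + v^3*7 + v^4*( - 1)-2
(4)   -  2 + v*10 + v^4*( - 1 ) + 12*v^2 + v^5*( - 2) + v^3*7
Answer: 3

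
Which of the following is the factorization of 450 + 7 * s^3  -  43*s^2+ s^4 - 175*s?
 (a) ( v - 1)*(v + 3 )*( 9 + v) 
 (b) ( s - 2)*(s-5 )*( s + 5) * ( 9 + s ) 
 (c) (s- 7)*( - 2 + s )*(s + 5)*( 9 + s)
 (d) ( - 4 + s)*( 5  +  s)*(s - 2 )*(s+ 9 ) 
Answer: b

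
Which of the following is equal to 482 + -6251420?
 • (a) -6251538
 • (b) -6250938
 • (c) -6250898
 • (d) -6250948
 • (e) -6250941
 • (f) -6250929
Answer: b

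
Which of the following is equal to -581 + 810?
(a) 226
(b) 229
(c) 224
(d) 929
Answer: b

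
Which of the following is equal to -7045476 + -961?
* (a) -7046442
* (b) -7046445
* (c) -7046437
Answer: c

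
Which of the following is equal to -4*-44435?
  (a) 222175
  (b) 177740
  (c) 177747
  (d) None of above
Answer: b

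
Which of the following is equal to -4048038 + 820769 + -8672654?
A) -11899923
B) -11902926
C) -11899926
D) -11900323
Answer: A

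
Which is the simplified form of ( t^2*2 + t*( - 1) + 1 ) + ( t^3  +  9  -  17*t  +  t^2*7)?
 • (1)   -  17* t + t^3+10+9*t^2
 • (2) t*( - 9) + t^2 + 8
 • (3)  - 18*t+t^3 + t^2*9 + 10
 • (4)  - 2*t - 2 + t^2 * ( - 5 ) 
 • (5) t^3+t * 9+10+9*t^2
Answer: 3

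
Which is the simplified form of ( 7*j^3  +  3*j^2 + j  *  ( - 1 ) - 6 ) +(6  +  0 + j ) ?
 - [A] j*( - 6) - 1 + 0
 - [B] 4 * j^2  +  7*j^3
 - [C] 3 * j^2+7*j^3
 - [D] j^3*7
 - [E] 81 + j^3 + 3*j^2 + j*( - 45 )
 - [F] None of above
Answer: C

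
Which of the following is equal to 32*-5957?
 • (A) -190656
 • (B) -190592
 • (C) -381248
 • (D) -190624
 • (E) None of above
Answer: D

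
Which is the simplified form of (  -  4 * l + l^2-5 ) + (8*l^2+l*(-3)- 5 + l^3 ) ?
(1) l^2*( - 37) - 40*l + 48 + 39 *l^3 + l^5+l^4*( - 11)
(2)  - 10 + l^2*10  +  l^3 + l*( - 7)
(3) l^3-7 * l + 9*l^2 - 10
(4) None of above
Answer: 3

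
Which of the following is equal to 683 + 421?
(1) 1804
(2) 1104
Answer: 2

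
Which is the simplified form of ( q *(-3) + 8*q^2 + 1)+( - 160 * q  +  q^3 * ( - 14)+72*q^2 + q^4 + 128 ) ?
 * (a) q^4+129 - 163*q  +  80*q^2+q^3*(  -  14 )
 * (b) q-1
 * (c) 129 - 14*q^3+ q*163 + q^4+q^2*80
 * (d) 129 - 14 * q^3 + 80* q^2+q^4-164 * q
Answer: a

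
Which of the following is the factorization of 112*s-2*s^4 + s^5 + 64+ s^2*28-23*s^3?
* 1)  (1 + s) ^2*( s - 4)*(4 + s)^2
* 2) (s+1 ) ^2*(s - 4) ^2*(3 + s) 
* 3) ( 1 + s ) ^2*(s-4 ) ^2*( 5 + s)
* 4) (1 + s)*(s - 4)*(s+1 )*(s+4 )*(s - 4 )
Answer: 4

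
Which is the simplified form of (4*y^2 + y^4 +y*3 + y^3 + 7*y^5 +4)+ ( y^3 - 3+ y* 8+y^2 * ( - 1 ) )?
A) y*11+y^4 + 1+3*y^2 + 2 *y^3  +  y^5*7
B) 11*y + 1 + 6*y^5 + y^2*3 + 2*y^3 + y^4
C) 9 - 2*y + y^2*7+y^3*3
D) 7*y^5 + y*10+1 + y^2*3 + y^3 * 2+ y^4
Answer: A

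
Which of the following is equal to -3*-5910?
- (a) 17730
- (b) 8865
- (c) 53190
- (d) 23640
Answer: a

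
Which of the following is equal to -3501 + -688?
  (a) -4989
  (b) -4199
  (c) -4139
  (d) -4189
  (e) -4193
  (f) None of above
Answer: d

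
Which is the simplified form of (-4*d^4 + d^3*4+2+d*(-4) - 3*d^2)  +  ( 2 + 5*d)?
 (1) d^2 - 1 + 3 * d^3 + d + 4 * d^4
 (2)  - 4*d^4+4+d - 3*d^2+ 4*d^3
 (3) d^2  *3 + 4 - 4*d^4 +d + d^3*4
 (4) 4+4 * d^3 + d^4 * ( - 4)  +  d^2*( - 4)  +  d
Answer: 2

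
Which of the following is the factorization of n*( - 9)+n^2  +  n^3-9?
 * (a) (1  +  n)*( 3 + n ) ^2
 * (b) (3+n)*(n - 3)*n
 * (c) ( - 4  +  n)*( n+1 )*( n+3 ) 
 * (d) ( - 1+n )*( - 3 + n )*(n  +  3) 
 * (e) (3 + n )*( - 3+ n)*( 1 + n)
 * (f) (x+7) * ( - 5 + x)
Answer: e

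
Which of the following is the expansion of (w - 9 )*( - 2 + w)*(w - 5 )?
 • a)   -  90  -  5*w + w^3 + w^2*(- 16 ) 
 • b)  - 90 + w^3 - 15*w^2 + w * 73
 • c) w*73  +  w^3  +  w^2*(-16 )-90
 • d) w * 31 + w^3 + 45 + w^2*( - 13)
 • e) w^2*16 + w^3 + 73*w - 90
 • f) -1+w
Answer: c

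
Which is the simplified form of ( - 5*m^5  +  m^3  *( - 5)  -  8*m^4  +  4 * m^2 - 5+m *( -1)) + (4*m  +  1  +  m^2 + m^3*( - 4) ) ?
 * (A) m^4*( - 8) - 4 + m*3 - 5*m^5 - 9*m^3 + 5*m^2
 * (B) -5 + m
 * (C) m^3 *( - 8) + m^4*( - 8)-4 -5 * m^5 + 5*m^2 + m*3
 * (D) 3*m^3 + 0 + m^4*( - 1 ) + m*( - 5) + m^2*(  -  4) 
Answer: A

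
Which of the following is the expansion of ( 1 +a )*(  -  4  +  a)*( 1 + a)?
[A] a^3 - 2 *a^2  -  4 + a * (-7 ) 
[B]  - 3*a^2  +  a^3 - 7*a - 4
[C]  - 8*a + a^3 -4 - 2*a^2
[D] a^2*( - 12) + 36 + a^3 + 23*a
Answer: A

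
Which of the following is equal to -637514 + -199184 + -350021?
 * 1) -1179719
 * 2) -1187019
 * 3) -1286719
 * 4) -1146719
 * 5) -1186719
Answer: 5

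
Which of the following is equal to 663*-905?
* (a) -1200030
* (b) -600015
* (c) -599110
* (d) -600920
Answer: b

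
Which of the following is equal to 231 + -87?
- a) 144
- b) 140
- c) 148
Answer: a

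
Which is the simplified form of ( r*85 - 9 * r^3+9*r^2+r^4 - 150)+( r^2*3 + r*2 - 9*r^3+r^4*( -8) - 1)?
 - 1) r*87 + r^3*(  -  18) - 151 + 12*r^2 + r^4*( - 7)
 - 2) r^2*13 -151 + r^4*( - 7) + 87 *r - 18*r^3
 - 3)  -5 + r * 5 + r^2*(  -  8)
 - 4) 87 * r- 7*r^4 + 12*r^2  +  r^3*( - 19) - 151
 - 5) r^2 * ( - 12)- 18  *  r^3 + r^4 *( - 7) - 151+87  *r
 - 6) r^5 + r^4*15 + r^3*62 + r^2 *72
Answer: 1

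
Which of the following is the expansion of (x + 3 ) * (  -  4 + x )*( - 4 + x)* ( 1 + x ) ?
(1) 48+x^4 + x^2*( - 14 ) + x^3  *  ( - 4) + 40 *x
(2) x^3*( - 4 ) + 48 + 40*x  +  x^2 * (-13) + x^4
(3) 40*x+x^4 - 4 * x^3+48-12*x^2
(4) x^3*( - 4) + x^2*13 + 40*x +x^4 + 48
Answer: 2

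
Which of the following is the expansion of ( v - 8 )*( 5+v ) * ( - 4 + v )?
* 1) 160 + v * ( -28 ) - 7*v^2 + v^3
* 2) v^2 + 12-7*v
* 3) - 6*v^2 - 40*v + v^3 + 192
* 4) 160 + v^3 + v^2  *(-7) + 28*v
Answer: 1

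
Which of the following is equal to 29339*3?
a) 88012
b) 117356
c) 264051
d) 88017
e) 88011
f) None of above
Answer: d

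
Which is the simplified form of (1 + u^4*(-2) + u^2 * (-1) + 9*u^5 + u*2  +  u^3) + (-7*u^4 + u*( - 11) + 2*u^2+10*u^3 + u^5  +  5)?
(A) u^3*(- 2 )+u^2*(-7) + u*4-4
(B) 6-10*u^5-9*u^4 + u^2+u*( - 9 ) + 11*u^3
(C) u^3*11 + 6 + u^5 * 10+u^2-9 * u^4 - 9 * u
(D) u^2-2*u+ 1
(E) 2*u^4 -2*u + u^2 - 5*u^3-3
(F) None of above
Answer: C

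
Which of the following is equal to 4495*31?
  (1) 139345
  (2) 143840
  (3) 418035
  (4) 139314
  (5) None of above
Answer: 1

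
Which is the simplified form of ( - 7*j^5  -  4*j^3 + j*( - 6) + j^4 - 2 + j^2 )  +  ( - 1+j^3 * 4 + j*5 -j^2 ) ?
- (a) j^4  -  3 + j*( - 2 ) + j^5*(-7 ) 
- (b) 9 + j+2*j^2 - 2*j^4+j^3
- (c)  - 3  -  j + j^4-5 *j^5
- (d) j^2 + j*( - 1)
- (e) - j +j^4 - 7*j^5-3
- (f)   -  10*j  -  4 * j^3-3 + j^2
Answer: e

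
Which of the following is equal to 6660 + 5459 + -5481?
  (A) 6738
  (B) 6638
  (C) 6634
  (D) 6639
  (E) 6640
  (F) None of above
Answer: B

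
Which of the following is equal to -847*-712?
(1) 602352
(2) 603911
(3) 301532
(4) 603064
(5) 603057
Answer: 4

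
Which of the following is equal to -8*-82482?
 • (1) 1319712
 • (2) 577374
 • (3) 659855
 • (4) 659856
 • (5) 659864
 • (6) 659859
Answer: 4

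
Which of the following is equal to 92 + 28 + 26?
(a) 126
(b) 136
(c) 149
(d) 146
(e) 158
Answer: d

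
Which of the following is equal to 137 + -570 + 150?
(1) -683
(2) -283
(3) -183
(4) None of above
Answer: 2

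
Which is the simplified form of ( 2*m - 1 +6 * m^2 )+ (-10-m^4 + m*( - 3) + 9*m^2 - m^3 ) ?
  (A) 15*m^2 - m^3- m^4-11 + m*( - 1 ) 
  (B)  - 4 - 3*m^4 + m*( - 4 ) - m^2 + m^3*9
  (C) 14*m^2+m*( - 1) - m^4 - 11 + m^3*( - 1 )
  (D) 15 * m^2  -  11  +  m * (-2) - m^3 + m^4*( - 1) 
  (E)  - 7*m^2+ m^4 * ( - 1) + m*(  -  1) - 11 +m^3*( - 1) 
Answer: A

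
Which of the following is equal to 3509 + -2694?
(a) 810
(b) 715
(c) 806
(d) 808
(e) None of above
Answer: e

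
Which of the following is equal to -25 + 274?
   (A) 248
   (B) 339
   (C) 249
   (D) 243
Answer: C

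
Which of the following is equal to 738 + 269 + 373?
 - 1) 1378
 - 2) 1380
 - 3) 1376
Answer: 2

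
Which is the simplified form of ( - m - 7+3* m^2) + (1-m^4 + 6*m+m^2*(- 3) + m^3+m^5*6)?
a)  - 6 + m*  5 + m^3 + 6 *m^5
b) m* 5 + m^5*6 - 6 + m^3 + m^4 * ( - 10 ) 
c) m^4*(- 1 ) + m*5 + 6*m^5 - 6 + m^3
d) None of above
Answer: c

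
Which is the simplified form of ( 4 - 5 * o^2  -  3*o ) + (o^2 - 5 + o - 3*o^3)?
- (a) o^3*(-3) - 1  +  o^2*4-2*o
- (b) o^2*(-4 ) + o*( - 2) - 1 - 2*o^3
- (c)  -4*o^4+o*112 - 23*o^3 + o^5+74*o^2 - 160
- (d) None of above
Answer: d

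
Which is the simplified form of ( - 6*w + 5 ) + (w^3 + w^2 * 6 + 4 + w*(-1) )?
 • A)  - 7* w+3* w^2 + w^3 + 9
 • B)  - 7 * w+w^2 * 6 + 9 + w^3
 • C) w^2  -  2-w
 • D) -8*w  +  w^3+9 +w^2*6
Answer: B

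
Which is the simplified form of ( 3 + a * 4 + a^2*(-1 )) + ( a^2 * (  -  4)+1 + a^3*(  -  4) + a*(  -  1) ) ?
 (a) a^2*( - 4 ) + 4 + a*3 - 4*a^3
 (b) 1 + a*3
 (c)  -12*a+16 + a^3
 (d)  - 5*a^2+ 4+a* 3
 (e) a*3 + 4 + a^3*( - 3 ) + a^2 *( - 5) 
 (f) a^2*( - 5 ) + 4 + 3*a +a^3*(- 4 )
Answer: f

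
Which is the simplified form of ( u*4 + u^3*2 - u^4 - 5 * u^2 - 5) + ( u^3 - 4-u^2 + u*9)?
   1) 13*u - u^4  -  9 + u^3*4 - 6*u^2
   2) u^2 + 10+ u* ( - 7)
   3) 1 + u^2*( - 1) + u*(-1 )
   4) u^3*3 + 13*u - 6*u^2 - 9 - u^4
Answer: 4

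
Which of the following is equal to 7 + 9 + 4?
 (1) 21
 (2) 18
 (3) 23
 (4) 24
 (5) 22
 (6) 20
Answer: 6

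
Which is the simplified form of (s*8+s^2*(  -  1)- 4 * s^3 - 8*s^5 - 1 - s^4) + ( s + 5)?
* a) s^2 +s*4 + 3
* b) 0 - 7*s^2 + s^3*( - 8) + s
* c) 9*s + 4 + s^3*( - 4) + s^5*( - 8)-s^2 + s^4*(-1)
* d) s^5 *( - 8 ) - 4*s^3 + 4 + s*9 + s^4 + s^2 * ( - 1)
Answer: c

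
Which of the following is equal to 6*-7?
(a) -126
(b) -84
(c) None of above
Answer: c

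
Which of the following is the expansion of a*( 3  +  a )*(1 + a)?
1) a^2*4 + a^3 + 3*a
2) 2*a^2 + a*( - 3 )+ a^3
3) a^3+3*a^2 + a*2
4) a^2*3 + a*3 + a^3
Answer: 1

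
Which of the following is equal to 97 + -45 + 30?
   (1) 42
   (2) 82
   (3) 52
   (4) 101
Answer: 2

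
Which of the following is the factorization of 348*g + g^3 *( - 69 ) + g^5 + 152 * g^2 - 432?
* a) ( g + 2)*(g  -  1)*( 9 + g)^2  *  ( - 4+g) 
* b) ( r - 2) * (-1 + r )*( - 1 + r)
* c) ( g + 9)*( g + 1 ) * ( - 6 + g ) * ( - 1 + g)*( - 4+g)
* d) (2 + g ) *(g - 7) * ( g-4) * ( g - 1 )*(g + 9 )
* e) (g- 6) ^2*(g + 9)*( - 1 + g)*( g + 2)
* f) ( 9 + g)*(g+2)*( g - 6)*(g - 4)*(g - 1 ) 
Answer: f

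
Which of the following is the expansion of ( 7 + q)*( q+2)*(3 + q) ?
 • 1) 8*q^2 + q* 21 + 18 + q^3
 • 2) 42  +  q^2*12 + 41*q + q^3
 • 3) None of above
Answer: 2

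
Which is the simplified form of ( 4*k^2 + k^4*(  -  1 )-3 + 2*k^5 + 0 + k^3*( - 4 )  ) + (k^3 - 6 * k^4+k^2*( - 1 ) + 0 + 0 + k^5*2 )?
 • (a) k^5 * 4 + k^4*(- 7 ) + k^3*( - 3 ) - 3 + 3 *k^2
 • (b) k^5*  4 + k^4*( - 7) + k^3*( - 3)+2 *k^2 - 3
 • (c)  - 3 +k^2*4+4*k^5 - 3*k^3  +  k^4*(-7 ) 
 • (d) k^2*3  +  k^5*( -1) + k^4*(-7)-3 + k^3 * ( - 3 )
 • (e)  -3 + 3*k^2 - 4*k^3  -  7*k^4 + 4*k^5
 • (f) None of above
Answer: a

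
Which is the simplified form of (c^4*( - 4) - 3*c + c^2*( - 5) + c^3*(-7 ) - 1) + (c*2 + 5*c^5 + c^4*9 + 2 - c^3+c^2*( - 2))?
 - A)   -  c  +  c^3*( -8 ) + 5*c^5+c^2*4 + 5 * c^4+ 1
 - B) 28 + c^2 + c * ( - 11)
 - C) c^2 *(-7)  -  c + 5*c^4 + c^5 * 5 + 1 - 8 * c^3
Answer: C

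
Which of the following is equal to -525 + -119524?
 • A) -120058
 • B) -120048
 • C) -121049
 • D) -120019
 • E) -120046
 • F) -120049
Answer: F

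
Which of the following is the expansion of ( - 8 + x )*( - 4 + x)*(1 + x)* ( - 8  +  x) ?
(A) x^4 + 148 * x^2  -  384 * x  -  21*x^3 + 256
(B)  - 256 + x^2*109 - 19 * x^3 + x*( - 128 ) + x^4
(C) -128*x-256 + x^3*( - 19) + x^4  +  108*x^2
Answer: C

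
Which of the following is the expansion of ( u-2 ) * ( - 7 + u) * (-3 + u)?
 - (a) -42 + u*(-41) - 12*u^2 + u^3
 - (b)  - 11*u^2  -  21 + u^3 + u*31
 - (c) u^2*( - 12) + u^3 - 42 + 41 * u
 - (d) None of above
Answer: c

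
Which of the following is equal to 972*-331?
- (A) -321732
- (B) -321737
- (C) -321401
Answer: A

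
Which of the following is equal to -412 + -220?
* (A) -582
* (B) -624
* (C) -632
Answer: C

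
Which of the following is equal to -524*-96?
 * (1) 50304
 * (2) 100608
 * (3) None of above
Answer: 1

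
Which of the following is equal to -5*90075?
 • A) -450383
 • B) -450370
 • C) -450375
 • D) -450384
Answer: C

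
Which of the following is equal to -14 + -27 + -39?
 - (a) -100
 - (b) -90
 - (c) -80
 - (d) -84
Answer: c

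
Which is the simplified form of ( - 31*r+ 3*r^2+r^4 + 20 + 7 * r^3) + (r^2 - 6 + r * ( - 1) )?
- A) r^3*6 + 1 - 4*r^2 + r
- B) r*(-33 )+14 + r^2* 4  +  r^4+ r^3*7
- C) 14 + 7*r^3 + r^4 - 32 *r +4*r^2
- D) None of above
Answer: C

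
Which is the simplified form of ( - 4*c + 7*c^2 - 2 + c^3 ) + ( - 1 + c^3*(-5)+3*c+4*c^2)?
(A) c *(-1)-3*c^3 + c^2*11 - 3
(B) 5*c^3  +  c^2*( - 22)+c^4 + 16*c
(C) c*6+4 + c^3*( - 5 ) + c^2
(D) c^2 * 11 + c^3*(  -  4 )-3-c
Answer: D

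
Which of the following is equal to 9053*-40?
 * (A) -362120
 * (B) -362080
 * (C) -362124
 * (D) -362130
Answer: A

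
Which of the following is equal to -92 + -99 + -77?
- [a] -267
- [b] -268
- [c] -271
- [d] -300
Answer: b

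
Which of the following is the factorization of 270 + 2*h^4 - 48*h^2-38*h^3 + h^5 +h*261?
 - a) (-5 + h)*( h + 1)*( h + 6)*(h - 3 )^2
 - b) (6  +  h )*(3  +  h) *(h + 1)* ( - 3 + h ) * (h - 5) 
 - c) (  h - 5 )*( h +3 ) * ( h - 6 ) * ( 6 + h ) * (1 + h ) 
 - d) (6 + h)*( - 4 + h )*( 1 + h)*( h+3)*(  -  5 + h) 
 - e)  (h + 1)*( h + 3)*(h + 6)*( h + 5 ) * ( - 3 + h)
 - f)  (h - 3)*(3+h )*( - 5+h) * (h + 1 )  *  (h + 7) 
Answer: b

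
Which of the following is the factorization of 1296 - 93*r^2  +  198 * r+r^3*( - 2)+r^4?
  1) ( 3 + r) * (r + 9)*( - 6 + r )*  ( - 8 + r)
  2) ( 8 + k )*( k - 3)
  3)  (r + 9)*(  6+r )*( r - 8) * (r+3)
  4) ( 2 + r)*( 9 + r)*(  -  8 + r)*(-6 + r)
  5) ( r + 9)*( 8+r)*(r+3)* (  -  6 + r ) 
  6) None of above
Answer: 1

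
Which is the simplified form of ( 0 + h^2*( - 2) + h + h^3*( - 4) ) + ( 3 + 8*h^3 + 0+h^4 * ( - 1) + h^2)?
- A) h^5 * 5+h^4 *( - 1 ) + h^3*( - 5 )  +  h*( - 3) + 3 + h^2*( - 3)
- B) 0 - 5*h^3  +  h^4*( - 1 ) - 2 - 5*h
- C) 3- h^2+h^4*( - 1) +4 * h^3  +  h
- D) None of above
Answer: C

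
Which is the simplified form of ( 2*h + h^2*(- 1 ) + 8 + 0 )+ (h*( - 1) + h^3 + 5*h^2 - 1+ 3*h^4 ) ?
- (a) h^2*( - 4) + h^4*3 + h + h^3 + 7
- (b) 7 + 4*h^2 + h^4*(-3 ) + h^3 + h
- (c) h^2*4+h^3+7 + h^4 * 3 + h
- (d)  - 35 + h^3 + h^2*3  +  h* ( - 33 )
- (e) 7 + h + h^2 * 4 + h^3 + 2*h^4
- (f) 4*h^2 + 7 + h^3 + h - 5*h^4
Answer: c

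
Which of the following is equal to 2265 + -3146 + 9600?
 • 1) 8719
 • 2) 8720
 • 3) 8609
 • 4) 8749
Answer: 1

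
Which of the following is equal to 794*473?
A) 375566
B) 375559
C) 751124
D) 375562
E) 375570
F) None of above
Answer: D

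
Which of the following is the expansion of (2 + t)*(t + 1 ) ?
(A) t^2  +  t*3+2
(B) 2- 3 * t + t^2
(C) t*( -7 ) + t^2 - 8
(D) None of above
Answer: A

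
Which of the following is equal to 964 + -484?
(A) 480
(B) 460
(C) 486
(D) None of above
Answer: A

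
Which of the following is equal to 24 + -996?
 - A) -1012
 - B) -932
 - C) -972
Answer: C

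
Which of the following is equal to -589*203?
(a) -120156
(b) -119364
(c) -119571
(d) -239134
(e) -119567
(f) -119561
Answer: e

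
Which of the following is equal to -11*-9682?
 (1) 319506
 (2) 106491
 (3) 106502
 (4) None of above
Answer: 3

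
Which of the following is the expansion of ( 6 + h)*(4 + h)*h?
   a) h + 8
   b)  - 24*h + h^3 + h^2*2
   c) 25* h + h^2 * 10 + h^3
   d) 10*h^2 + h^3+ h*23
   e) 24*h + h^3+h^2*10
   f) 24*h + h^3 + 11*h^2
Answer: e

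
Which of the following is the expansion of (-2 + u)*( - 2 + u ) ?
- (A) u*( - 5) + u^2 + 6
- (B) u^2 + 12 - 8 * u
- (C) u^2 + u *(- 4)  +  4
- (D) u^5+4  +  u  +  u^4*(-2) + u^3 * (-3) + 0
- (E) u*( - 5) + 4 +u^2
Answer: C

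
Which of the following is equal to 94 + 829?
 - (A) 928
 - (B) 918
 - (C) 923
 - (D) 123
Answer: C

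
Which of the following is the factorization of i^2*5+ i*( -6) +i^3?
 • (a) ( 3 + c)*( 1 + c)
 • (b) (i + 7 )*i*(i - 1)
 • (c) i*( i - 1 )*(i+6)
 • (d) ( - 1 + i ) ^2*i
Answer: c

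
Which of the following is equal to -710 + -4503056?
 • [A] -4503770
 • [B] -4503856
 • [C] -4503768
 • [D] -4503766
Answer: D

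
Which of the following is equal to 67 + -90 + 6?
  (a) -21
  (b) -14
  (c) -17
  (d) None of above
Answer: c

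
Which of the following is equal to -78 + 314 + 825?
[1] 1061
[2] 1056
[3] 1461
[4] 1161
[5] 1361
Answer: 1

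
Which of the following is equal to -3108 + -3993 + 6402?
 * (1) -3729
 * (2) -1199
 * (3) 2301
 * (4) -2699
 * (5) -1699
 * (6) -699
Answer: 6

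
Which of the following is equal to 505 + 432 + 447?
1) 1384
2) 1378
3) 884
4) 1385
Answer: 1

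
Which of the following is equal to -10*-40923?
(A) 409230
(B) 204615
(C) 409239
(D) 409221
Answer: A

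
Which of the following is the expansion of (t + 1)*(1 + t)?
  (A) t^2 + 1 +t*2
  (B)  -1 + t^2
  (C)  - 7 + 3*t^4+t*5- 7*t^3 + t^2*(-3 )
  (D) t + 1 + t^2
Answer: A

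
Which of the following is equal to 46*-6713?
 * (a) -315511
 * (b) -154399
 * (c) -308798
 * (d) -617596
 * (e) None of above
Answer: c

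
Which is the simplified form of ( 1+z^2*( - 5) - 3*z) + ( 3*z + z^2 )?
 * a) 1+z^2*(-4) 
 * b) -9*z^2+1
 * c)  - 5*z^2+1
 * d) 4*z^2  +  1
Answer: a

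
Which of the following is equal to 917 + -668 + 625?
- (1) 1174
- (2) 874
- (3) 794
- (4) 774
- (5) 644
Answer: 2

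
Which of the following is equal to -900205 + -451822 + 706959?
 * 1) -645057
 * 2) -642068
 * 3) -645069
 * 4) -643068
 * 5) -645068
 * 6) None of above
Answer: 5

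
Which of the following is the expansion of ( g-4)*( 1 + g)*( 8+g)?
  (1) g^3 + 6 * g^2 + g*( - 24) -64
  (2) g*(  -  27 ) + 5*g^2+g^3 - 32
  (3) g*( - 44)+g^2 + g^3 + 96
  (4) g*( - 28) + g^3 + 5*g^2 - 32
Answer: 4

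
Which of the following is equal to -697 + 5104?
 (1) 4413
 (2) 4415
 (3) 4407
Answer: 3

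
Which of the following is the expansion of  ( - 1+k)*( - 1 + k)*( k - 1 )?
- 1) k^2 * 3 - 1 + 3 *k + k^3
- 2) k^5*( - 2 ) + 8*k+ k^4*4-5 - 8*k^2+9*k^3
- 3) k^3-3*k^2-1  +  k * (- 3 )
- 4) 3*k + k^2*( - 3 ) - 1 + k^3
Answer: 4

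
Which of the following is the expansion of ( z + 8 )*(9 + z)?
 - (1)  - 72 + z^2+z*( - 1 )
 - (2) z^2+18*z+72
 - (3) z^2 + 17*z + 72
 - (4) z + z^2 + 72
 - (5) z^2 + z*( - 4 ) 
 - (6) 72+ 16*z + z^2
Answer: 3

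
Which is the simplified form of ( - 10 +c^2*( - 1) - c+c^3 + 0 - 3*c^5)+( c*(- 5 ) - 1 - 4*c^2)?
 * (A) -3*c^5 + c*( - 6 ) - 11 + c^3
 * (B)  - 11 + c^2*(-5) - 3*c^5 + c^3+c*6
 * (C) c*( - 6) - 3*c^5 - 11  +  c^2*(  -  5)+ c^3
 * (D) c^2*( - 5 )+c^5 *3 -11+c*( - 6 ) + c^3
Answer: C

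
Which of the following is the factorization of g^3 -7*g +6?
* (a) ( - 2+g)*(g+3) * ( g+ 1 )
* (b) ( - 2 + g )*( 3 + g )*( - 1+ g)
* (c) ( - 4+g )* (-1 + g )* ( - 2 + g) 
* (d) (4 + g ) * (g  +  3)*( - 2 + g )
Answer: b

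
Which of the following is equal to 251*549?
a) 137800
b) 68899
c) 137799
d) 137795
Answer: c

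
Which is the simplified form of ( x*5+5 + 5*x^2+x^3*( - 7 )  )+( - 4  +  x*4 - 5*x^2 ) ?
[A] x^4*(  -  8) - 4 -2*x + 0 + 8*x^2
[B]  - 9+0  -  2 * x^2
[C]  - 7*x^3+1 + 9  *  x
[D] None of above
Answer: C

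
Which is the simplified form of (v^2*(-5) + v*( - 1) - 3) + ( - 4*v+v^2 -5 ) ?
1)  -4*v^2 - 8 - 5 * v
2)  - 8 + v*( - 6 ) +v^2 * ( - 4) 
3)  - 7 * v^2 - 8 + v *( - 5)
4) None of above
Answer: 1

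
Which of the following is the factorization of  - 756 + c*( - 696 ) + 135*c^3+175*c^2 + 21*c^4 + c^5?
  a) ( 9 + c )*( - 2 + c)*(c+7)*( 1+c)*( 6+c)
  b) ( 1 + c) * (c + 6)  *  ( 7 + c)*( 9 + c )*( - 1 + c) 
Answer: a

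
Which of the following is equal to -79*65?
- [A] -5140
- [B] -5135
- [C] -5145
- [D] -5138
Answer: B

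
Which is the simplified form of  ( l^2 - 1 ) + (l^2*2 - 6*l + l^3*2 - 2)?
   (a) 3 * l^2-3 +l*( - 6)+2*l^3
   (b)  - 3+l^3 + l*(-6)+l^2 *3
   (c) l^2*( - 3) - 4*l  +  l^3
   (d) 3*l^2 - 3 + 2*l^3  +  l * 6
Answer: a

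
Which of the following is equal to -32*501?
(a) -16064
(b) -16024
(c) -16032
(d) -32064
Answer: c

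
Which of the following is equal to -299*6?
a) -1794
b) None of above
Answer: a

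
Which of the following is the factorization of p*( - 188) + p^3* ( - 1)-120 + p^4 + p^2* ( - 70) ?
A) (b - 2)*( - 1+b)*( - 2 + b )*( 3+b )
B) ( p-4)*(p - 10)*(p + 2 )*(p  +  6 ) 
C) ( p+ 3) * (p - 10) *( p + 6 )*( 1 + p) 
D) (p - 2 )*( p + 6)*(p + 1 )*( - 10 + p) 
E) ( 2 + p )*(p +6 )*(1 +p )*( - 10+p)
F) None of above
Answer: E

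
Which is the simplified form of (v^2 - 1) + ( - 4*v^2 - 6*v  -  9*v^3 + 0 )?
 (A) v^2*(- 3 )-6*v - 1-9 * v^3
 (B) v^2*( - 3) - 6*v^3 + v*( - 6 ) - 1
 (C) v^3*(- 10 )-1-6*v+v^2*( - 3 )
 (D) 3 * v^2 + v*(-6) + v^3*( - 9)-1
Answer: A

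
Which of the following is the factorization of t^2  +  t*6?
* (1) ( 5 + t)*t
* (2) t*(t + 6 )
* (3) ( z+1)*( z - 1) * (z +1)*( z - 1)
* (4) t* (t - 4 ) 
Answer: 2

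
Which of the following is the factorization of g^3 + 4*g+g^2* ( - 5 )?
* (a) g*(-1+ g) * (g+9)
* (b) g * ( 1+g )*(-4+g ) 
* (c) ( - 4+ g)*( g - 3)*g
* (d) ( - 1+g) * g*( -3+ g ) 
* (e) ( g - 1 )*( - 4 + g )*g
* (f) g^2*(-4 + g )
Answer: e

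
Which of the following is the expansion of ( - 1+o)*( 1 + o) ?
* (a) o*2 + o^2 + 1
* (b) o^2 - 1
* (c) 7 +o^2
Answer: b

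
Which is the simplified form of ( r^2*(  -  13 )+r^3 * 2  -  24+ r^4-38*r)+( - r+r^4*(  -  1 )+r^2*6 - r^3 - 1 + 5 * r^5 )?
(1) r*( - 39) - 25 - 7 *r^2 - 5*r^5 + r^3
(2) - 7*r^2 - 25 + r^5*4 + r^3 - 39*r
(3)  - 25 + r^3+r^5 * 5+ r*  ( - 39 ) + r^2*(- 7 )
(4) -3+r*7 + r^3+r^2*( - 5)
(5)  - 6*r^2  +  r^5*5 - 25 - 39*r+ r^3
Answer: 3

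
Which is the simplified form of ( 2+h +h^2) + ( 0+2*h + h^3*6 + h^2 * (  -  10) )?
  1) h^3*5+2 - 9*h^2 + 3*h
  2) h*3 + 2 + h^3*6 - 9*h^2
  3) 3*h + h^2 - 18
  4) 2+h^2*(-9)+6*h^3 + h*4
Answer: 2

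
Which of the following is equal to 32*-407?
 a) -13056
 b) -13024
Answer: b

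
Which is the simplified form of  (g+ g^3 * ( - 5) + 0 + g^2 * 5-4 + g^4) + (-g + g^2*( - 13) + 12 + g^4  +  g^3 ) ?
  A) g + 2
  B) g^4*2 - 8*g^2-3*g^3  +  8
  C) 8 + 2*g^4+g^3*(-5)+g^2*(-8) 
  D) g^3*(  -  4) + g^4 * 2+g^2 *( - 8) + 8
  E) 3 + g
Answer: D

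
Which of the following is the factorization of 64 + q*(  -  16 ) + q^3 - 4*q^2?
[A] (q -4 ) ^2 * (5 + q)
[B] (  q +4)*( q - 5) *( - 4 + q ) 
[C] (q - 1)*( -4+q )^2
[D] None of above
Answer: D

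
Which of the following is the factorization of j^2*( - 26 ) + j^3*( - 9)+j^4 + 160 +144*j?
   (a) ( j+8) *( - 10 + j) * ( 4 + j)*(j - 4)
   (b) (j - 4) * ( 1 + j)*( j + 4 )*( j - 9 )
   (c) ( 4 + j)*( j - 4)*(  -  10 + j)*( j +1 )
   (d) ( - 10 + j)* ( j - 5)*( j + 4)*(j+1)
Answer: c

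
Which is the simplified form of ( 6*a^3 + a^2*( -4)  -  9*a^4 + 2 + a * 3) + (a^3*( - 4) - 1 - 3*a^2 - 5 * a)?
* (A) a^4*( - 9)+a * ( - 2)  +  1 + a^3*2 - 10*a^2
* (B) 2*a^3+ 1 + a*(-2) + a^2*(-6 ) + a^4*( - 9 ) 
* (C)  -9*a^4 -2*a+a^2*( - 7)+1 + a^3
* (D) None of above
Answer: D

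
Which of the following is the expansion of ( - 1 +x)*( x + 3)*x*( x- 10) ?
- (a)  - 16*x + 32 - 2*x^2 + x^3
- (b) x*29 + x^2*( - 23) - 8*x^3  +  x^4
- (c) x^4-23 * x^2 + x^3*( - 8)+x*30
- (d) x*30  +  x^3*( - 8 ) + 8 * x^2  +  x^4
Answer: c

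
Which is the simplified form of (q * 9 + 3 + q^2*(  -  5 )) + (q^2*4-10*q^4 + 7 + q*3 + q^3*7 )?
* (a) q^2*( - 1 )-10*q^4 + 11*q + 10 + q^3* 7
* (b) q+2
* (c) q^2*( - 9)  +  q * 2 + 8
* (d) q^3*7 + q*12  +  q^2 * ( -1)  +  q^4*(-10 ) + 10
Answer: d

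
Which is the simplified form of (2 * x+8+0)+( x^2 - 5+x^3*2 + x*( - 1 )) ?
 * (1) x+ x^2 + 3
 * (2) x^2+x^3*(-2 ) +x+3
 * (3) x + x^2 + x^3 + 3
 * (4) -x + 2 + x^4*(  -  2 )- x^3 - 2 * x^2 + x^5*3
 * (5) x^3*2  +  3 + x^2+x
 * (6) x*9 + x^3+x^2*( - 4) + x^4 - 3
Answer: 5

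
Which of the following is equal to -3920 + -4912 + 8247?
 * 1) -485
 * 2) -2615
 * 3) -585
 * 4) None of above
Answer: 3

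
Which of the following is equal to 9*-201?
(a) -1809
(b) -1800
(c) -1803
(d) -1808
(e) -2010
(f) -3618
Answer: a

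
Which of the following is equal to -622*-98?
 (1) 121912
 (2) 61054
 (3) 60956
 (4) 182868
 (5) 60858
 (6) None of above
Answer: 3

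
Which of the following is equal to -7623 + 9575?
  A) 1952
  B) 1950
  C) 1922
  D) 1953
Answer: A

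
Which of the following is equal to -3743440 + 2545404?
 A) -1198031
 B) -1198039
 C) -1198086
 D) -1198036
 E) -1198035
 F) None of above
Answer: D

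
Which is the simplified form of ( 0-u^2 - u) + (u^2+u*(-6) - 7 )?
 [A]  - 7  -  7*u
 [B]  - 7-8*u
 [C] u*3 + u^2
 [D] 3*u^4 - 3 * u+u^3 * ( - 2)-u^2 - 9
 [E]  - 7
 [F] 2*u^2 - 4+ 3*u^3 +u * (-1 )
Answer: A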